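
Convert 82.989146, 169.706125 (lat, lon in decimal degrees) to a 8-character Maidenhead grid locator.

RR42ux47

Offset from 180°W / 90°S: lon 349.70612°, lat 172.98915°.
Field: 349.70612/20 → 17 → R, 172.98915/10 → 17 → R; chars RR.
Square: 9.70612/2 → 4, 2.98915/1 → 2; chars 42.
Subsquare: 1.70612/0.0833333 → 20 → u, 0.98915/0.0416667 → 23 → x; chars ux.
Extended square: 0.03946/0.00833333 → 4, 0.03081/0.00416667 → 7; chars 47.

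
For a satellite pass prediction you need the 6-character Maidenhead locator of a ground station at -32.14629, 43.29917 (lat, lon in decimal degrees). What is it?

LF17pu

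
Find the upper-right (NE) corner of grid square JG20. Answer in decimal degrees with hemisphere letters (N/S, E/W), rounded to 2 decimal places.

Field J=9, G=6: +9·20° lon, +6·10° lat → SW at lon 0°, lat -30°.
Square 2, 0: +2·2° lon, +0·1° lat → SW at lon 4°, lat -30°.
Cell spans 2° lon × 1° lat. NE corner is SW corner plus one full cell.
latitude 29.00° S, longitude 6.00° E.

29.00° S, 6.00° E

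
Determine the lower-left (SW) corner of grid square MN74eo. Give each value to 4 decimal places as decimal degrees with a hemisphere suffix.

Field M=12, N=13: +12·20° lon, +13·10° lat → SW at lon 60°, lat 40°.
Square 7, 4: +7·2° lon, +4·1° lat → SW at lon 74°, lat 44°.
Subsquare e=4, o=14: +4·0.0833333° lon, +14·0.0416667° lat → SW at lon 74.3333°, lat 44.5833°.
latitude 44.5833° N, longitude 74.3333° E.

44.5833° N, 74.3333° E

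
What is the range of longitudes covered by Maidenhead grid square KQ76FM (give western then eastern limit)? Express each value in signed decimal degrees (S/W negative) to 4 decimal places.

Field K=10, Q=16: +10·20° lon, +16·10° lat → SW at lon 20°, lat 70°.
Square 7, 6: +7·2° lon, +6·1° lat → SW at lon 34°, lat 76°.
Subsquare f=5, m=12: +5·0.0833333° lon, +12·0.0416667° lat → SW at lon 34.4167°, lat 76.5°.
Cell spans 0.0833333° lon × 0.0416667° lat.
west 34.4167, east 34.5000.

34.4167, 34.5000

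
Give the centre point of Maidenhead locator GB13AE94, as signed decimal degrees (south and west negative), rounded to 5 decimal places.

Field G=6, B=1: +6·20° lon, +1·10° lat → SW at lon -60°, lat -80°.
Square 1, 3: +1·2° lon, +3·1° lat → SW at lon -58°, lat -77°.
Subsquare a=0, e=4: +0·0.0833333° lon, +4·0.0416667° lat → SW at lon -58°, lat -76.8333°.
Extended square 9, 4: +9·0.00833333° lon, +4·0.00416667° lat → SW at lon -57.925°, lat -76.8167°.
Cell spans 0.00833333° lon × 0.00416667° lat. Centre is SW corner plus half of each.
latitude -76.81458, longitude -57.92083.

-76.81458, -57.92083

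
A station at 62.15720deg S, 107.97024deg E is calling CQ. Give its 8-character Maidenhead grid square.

Offset from 180°W / 90°S: lon 287.97024°, lat 27.84280°.
Field: 287.97024/20 → 14 → O, 27.84280/10 → 2 → C; chars OC.
Square: 7.97024/2 → 3, 7.84280/1 → 7; chars 37.
Subsquare: 1.97024/0.0833333 → 23 → x, 0.84280/0.0416667 → 20 → u; chars xu.
Extended square: 0.05357/0.00833333 → 6, 0.00947/0.00416667 → 2; chars 62.

OC37xu62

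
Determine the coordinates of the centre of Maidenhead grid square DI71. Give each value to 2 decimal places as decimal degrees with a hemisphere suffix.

8.50° S, 105.00° W

Field D=3, I=8: +3·20° lon, +8·10° lat → SW at lon -120°, lat -10°.
Square 7, 1: +7·2° lon, +1·1° lat → SW at lon -106°, lat -9°.
Cell spans 2° lon × 1° lat. Centre is SW corner plus half of each.
latitude 8.50° S, longitude 105.00° W.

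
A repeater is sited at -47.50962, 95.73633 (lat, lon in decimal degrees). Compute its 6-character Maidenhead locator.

NE72ul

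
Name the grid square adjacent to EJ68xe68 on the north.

EJ68xe69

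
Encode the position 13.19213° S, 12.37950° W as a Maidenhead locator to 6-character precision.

Shift to the Maidenhead origin (180°W, 90°S): lon 167.6205, lat 76.8079.
Field (20°×10°, letters A–R): 167.6205/20 → 8 → I, 76.8079/10 → 7 → H; chars IH.
Square (2°×1°, digits 0–9): 7.6205/2 → 3, 6.8079/1 → 6; chars 36.
Subsquare (5′×2.5′, letters a–x): 1.6205/0.0833333 → 19 → t, 0.8079/0.0416667 → 19 → t; chars tt.

IH36tt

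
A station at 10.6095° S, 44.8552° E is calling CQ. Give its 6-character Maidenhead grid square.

LH29kj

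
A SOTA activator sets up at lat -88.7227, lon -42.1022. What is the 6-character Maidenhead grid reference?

Offset from 180°W / 90°S: lon 137.8978°, lat 1.2773°.
Field (20°×10°, letters A–R): 137.8978/20 → 6 → G, 1.2773/10 → 0 → A; chars GA.
Square (2°×1°, digits 0–9): 17.8978/2 → 8, 1.2773/1 → 1; chars 81.
Subsquare (5′×2.5′, letters a–x): 1.8978/0.0833333 → 22 → w, 0.2773/0.0416667 → 6 → g; chars wg.

GA81wg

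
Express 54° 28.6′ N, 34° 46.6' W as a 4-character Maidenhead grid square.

Add 180° to longitude and 90° to latitude: 145.22, 144.48.
Field: lon ⌊145.22/20⌋ = 7 → H; lat ⌊144.48/10⌋ = 14 → O.
Square: lon ⌊5.22/2⌋ = 2; lat ⌊4.48/1⌋ = 4.

HO24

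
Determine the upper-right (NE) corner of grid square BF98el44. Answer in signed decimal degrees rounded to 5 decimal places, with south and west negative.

Field B=1, F=5: +1·20° lon, +5·10° lat → SW at lon -160°, lat -40°.
Square 9, 8: +9·2° lon, +8·1° lat → SW at lon -142°, lat -32°.
Subsquare e=4, l=11: +4·0.0833333° lon, +11·0.0416667° lat → SW at lon -141.667°, lat -31.5417°.
Extended square 4, 4: +4·0.00833333° lon, +4·0.00416667° lat → SW at lon -141.633°, lat -31.525°.
Cell spans 0.00833333° lon × 0.00416667° lat. NE corner is SW corner plus one full cell.
latitude -31.52083, longitude -141.62500.

-31.52083, -141.62500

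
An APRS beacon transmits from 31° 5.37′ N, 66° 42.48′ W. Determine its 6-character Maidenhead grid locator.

FM61pc

Add 180° to longitude and 90° to latitude: 113.2920, 121.0895.
Field: lon ⌊113.2920/20⌋ = 5 → F; lat ⌊121.0895/10⌋ = 12 → M.
Square: lon ⌊13.2920/2⌋ = 6; lat ⌊1.0895/1⌋ = 1.
Subsquare: lon ⌊1.2920/0.0833333⌋ = 15 → p; lat ⌊0.0895/0.0416667⌋ = 2 → c.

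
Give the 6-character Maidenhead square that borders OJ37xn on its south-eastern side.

OJ47am

Longitude subsquare x = 23; +1 → 24, wraps to 0 = a, carry into square.
Longitude square 3; +1 → 4.
Latitude subsquare n = 13; −1 → 12 = m.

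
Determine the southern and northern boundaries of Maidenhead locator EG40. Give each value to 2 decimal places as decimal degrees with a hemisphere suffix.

30.00° S, 29.00° S

Field E=4, G=6: +4·20° lon, +6·10° lat → SW at lon -100°, lat -30°.
Square 4, 0: +4·2° lon, +0·1° lat → SW at lon -92°, lat -30°.
Cell spans 2° lon × 1° lat.
south 30.00° S, north 29.00° S.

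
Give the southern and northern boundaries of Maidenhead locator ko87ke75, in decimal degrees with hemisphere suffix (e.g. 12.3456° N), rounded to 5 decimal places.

57.18750° N, 57.19167° N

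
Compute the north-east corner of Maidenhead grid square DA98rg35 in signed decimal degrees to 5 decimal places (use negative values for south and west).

-81.72500, -100.55000

Field D=3, A=0: +3·20° lon, +0·10° lat → SW at lon -120°, lat -90°.
Square 9, 8: +9·2° lon, +8·1° lat → SW at lon -102°, lat -82°.
Subsquare r=17, g=6: +17·0.0833333° lon, +6·0.0416667° lat → SW at lon -100.583°, lat -81.75°.
Extended square 3, 5: +3·0.00833333° lon, +5·0.00416667° lat → SW at lon -100.558°, lat -81.7292°.
Cell spans 0.00833333° lon × 0.00416667° lat. NE corner is SW corner plus one full cell.
latitude -81.72500, longitude -100.55000.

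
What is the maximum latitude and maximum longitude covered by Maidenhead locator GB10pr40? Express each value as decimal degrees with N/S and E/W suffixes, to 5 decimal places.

79.28750° S, 56.70833° W

Field G=6, B=1: +6·20° lon, +1·10° lat → SW at lon -60°, lat -80°.
Square 1, 0: +1·2° lon, +0·1° lat → SW at lon -58°, lat -80°.
Subsquare p=15, r=17: +15·0.0833333° lon, +17·0.0416667° lat → SW at lon -56.75°, lat -79.2917°.
Extended square 4, 0: +4·0.00833333° lon, +0·0.00416667° lat → SW at lon -56.7167°, lat -79.2917°.
Cell spans 0.00833333° lon × 0.00416667° lat. NE corner is SW corner plus one full cell.
latitude 79.28750° S, longitude 56.70833° W.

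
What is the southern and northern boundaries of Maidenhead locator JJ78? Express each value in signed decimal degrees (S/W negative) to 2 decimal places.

8.00, 9.00

Field J=9, J=9: +9·20° lon, +9·10° lat → SW at lon 0°, lat 0°.
Square 7, 8: +7·2° lon, +8·1° lat → SW at lon 14°, lat 8°.
Cell spans 2° lon × 1° lat.
south 8.00, north 9.00.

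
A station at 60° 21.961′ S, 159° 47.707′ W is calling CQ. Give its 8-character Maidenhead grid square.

BC09cp42

Add 180° to longitude and 90° to latitude: 20.20488, 29.63398.
Field (20°×10°, letters A–R): 20.20488/20 → 1 → B, 29.63398/10 → 2 → C; chars BC.
Square (2°×1°, digits 0–9): 0.20488/2 → 0, 9.63398/1 → 9; chars 09.
Subsquare (5′×2.5′, letters a–x): 0.20488/0.0833333 → 2 → c, 0.63398/0.0416667 → 15 → p; chars cp.
Extended square (30″×15″, digits 0–9): 0.03822/0.00833333 → 4, 0.00898/0.00416667 → 2; chars 42.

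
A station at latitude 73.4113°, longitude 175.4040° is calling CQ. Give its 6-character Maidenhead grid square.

Add 180° to longitude and 90° to latitude: 355.4040, 163.4113.
Field: 355.4040/20 → 17 → R, 163.4113/10 → 16 → Q; chars RQ.
Square: 15.4040/2 → 7, 3.4113/1 → 3; chars 73.
Subsquare: 1.4040/0.0833333 → 16 → q, 0.4113/0.0416667 → 9 → j; chars qj.

RQ73qj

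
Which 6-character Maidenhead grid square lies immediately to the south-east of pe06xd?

Longitude subsquare x = 23; +1 → 24, wraps to 0 = a, carry into square.
Longitude square 0; +1 → 1.
Latitude subsquare d = 3; −1 → 2 = c.

PE16ac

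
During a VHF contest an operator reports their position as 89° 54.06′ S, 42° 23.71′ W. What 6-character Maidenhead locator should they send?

GA80tc

Offset from 180°W / 90°S: lon 137.6048°, lat 0.0990°.
Field: 137.6048/20 → 6 → G, 0.0990/10 → 0 → A; chars GA.
Square: 17.6048/2 → 8, 0.0990/1 → 0; chars 80.
Subsquare: 1.6048/0.0833333 → 19 → t, 0.0990/0.0416667 → 2 → c; chars tc.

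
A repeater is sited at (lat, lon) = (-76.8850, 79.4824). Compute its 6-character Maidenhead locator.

MB93rc

Add 180° to longitude and 90° to latitude: 259.4824, 13.1150.
Field (20°×10°, letters A–R): 259.4824/20 → 12 → M, 13.1150/10 → 1 → B; chars MB.
Square (2°×1°, digits 0–9): 19.4824/2 → 9, 3.1150/1 → 3; chars 93.
Subsquare (5′×2.5′, letters a–x): 1.4824/0.0833333 → 17 → r, 0.1150/0.0416667 → 2 → c; chars rc.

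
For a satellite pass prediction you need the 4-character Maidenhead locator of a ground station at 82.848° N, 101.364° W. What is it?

DR92

Add 180° to longitude and 90° to latitude: 78.64, 172.85.
Field: lon ⌊78.64/20⌋ = 3 → D; lat ⌊172.85/10⌋ = 17 → R.
Square: lon ⌊18.64/2⌋ = 9; lat ⌊2.85/1⌋ = 2.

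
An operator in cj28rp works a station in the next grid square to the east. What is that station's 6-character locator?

CJ28sp

Longitude subsquare r = 17; +1 → 18 = s.
The latitude characters are unchanged.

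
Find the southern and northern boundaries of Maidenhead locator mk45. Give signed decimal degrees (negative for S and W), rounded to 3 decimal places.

Field M=12, K=10: +12·20° lon, +10·10° lat → SW at lon 60°, lat 10°.
Square 4, 5: +4·2° lon, +5·1° lat → SW at lon 68°, lat 15°.
Cell spans 2° lon × 1° lat.
south 15.000, north 16.000.

15.000, 16.000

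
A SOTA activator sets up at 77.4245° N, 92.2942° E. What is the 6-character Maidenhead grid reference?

NQ67dk

Shift to the Maidenhead origin (180°W, 90°S): lon 272.2942, lat 167.4245.
Field: 272.2942/20 → 13 → N, 167.4245/10 → 16 → Q; chars NQ.
Square: 12.2942/2 → 6, 7.4245/1 → 7; chars 67.
Subsquare: 0.2942/0.0833333 → 3 → d, 0.4245/0.0416667 → 10 → k; chars dk.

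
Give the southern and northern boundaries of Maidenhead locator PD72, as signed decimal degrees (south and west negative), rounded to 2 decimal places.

-58.00, -57.00

Field P=15, D=3: +15·20° lon, +3·10° lat → SW at lon 120°, lat -60°.
Square 7, 2: +7·2° lon, +2·1° lat → SW at lon 134°, lat -58°.
Cell spans 2° lon × 1° lat.
south -58.00, north -57.00.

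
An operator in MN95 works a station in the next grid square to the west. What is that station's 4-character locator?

MN85

Longitude square 9; −1 → 8.
The latitude characters are unchanged.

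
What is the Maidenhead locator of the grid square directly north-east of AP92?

Longitude square 9; +1 → 10, wraps to 0, carry into field.
Longitude field A = 0; +1 → 1 = B.
Latitude square 2; +1 → 3.

BP03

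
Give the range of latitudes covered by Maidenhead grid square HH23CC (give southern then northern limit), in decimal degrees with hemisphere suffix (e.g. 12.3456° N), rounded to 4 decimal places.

16.9167° S, 16.8750° S

Field H=7, H=7: +7·20° lon, +7·10° lat → SW at lon -40°, lat -20°.
Square 2, 3: +2·2° lon, +3·1° lat → SW at lon -36°, lat -17°.
Subsquare c=2, c=2: +2·0.0833333° lon, +2·0.0416667° lat → SW at lon -35.8333°, lat -16.9167°.
Cell spans 0.0833333° lon × 0.0416667° lat.
south 16.9167° S, north 16.8750° S.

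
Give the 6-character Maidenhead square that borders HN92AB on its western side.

HN82xb

Longitude subsquare a = 0; −1 → -1, wraps to 23 = x, carry into square.
Longitude square 9; −1 → 8.
The latitude characters are unchanged.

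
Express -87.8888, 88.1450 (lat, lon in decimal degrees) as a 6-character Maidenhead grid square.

NA42bc

Offset from 180°W / 90°S: lon 268.1450°, lat 2.1112°.
Field: lon ⌊268.1450/20⌋ = 13 → N; lat ⌊2.1112/10⌋ = 0 → A.
Square: lon ⌊8.1450/2⌋ = 4; lat ⌊2.1112/1⌋ = 2.
Subsquare: lon ⌊0.1450/0.0833333⌋ = 1 → b; lat ⌊0.1112/0.0416667⌋ = 2 → c.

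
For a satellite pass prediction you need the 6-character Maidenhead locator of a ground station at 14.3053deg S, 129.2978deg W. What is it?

CH55iq

Offset from 180°W / 90°S: lon 50.7022°, lat 75.6947°.
Field (20°×10°, letters A–R): 50.7022/20 → 2 → C, 75.6947/10 → 7 → H; chars CH.
Square (2°×1°, digits 0–9): 10.7022/2 → 5, 5.6947/1 → 5; chars 55.
Subsquare (5′×2.5′, letters a–x): 0.7022/0.0833333 → 8 → i, 0.6947/0.0416667 → 16 → q; chars iq.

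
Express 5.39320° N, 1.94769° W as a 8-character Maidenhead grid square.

Add 180° to longitude and 90° to latitude: 178.05231, 95.39320.
Field: lon ⌊178.05231/20⌋ = 8 → I; lat ⌊95.39320/10⌋ = 9 → J.
Square: lon ⌊18.05231/2⌋ = 9; lat ⌊5.39320/1⌋ = 5.
Subsquare: lon ⌊0.05231/0.0833333⌋ = 0 → a; lat ⌊0.39320/0.0416667⌋ = 9 → j.
Extended square: lon ⌊0.05231/0.00833333⌋ = 6; lat ⌊0.01820/0.00416667⌋ = 4.

IJ95aj64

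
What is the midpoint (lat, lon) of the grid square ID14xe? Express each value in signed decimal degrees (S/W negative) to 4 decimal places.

-55.8125, -16.0417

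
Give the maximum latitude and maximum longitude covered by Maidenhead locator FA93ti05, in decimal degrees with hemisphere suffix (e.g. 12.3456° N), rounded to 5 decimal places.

86.64167° S, 60.40833° W

Field F=5, A=0: +5·20° lon, +0·10° lat → SW at lon -80°, lat -90°.
Square 9, 3: +9·2° lon, +3·1° lat → SW at lon -62°, lat -87°.
Subsquare t=19, i=8: +19·0.0833333° lon, +8·0.0416667° lat → SW at lon -60.4167°, lat -86.6667°.
Extended square 0, 5: +0·0.00833333° lon, +5·0.00416667° lat → SW at lon -60.4167°, lat -86.6458°.
Cell spans 0.00833333° lon × 0.00416667° lat. NE corner is SW corner plus one full cell.
latitude 86.64167° S, longitude 60.40833° W.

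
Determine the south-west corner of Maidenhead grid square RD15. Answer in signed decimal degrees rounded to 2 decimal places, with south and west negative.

-55.00, 162.00

Field R=17, D=3: +17·20° lon, +3·10° lat → SW at lon 160°, lat -60°.
Square 1, 5: +1·2° lon, +5·1° lat → SW at lon 162°, lat -55°.
latitude -55.00, longitude 162.00.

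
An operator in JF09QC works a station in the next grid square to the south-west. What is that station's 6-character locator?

Longitude subsquare q = 16; −1 → 15 = p.
Latitude subsquare c = 2; −1 → 1 = b.

JF09pb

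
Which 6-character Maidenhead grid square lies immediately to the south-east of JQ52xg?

Longitude subsquare x = 23; +1 → 24, wraps to 0 = a, carry into square.
Longitude square 5; +1 → 6.
Latitude subsquare g = 6; −1 → 5 = f.

JQ62af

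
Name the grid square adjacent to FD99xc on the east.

Longitude subsquare x = 23; +1 → 24, wraps to 0 = a, carry into square.
Longitude square 9; +1 → 10, wraps to 0, carry into field.
Longitude field F = 5; +1 → 6 = G.
The latitude characters are unchanged.

GD09ac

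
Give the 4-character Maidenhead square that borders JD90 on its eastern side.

Longitude square 9; +1 → 10, wraps to 0, carry into field.
Longitude field J = 9; +1 → 10 = K.
The latitude characters are unchanged.

KD00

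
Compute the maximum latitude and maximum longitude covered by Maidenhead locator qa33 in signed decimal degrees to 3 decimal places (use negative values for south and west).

-86.000, 148.000

Field Q=16, A=0: +16·20° lon, +0·10° lat → SW at lon 140°, lat -90°.
Square 3, 3: +3·2° lon, +3·1° lat → SW at lon 146°, lat -87°.
Cell spans 2° lon × 1° lat. NE corner is SW corner plus one full cell.
latitude -86.000, longitude 148.000.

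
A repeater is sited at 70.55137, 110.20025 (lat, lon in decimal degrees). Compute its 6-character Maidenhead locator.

Add 180° to longitude and 90° to latitude: 290.2002, 160.5514.
Field: 290.2002/20 → 14 → O, 160.5514/10 → 16 → Q; chars OQ.
Square: 10.2002/2 → 5, 0.5514/1 → 0; chars 50.
Subsquare: 0.2002/0.0833333 → 2 → c, 0.5514/0.0416667 → 13 → n; chars cn.

OQ50cn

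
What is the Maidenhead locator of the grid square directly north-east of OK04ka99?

Longitude extended square 9; +1 → 10, wraps to 0, carry into subsquare.
Longitude subsquare k = 10; +1 → 11 = l.
Latitude extended square 9; +1 → 10, wraps to 0, carry into subsquare.
Latitude subsquare a = 0; +1 → 1 = b.

OK04lb00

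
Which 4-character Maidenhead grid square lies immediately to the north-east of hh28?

Longitude square 2; +1 → 3.
Latitude square 8; +1 → 9.

HH39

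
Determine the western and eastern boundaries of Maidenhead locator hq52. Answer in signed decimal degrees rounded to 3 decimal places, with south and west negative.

Field H=7, Q=16: +7·20° lon, +16·10° lat → SW at lon -40°, lat 70°.
Square 5, 2: +5·2° lon, +2·1° lat → SW at lon -30°, lat 72°.
Cell spans 2° lon × 1° lat.
west -30.000, east -28.000.

-30.000, -28.000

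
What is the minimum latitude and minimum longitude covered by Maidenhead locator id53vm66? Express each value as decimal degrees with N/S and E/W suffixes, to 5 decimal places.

56.47500° S, 8.20000° W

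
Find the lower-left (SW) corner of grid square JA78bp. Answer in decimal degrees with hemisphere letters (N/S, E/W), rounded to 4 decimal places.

81.3750° S, 14.0833° E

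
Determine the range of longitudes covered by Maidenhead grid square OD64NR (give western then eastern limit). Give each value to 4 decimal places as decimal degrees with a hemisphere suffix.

Field O=14, D=3: +14·20° lon, +3·10° lat → SW at lon 100°, lat -60°.
Square 6, 4: +6·2° lon, +4·1° lat → SW at lon 112°, lat -56°.
Subsquare n=13, r=17: +13·0.0833333° lon, +17·0.0416667° lat → SW at lon 113.083°, lat -55.2917°.
Cell spans 0.0833333° lon × 0.0416667° lat.
west 113.0833° E, east 113.1667° E.

113.0833° E, 113.1667° E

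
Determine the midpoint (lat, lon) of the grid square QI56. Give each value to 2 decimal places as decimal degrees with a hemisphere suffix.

3.50° S, 151.00° E

Field Q=16, I=8: +16·20° lon, +8·10° lat → SW at lon 140°, lat -10°.
Square 5, 6: +5·2° lon, +6·1° lat → SW at lon 150°, lat -4°.
Cell spans 2° lon × 1° lat. Centre is SW corner plus half of each.
latitude 3.50° S, longitude 151.00° E.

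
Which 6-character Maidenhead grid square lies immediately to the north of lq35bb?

LQ35bc

Latitude subsquare b = 1; +1 → 2 = c.
The longitude characters are unchanged.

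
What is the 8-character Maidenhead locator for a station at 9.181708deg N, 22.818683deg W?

HJ89oe13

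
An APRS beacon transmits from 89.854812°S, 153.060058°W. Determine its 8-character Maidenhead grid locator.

Offset from 180°W / 90°S: lon 26.93994°, lat 0.14519°.
Field: 26.93994/20 → 1 → B, 0.14519/10 → 0 → A; chars BA.
Square: 6.93994/2 → 3, 0.14519/1 → 0; chars 30.
Subsquare: 0.93994/0.0833333 → 11 → l, 0.14519/0.0416667 → 3 → d; chars ld.
Extended square: 0.02328/0.00833333 → 2, 0.02019/0.00416667 → 4; chars 24.

BA30ld24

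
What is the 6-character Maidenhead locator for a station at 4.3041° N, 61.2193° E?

Shift to the Maidenhead origin (180°W, 90°S): lon 241.2193, lat 94.3041.
Field: 241.2193/20 → 12 → M, 94.3041/10 → 9 → J; chars MJ.
Square: 1.2193/2 → 0, 4.3041/1 → 4; chars 04.
Subsquare: 1.2193/0.0833333 → 14 → o, 0.3041/0.0416667 → 7 → h; chars oh.

MJ04oh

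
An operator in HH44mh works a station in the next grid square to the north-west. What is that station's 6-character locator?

HH44li

Longitude subsquare m = 12; −1 → 11 = l.
Latitude subsquare h = 7; +1 → 8 = i.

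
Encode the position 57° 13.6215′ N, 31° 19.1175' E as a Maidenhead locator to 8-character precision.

KO57pf84

Add 180° to longitude and 90° to latitude: 211.31862, 147.22702.
Field: 211.31862/20 → 10 → K, 147.22702/10 → 14 → O; chars KO.
Square: 11.31862/2 → 5, 7.22702/1 → 7; chars 57.
Subsquare: 1.31862/0.0833333 → 15 → p, 0.22702/0.0416667 → 5 → f; chars pf.
Extended square: 0.06862/0.00833333 → 8, 0.01869/0.00416667 → 4; chars 84.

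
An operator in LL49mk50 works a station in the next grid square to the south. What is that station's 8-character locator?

LL49mj59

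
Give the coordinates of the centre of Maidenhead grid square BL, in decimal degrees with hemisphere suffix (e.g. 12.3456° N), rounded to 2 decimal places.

25.00° N, 150.00° W

Field B=1, L=11: +1·20° lon, +11·10° lat → SW at lon -160°, lat 20°.
Cell spans 20° lon × 10° lat. Centre is SW corner plus half of each.
latitude 25.00° N, longitude 150.00° W.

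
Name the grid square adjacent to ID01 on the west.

Longitude square 0; −1 → -1, wraps to 9, carry into field.
Longitude field I = 8; −1 → 7 = H.
The latitude characters are unchanged.

HD91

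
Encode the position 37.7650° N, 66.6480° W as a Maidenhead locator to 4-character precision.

Shift to the Maidenhead origin (180°W, 90°S): lon 113.35, lat 127.77.
Field: 113.35/20 → 5 → F, 127.77/10 → 12 → M; chars FM.
Square: 13.35/2 → 6, 7.77/1 → 7; chars 67.

FM67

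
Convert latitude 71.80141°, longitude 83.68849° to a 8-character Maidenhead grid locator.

NQ11ut22

Offset from 180°W / 90°S: lon 263.68849°, lat 161.80141°.
Field: 263.68849/20 → 13 → N, 161.80141/10 → 16 → Q; chars NQ.
Square: 3.68849/2 → 1, 1.80141/1 → 1; chars 11.
Subsquare: 1.68849/0.0833333 → 20 → u, 0.80141/0.0416667 → 19 → t; chars ut.
Extended square: 0.02182/0.00833333 → 2, 0.00974/0.00416667 → 2; chars 22.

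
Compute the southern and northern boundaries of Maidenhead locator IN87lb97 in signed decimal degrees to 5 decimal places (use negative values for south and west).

47.07083, 47.07500

Field I=8, N=13: +8·20° lon, +13·10° lat → SW at lon -20°, lat 40°.
Square 8, 7: +8·2° lon, +7·1° lat → SW at lon -4°, lat 47°.
Subsquare l=11, b=1: +11·0.0833333° lon, +1·0.0416667° lat → SW at lon -3.08333°, lat 47.0417°.
Extended square 9, 7: +9·0.00833333° lon, +7·0.00416667° lat → SW at lon -3.00833°, lat 47.0708°.
Cell spans 0.00833333° lon × 0.00416667° lat.
south 47.07083, north 47.07500.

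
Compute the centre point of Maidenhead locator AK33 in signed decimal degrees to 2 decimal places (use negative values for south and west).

Field A=0, K=10: +0·20° lon, +10·10° lat → SW at lon -180°, lat 10°.
Square 3, 3: +3·2° lon, +3·1° lat → SW at lon -174°, lat 13°.
Cell spans 2° lon × 1° lat. Centre is SW corner plus half of each.
latitude 13.50, longitude -173.00.

13.50, -173.00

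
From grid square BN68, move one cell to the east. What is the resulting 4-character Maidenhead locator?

Longitude square 6; +1 → 7.
The latitude characters are unchanged.

BN78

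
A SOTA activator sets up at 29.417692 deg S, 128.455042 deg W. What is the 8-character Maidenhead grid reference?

Offset from 180°W / 90°S: lon 51.54496°, lat 60.58231°.
Field: 51.54496/20 → 2 → C, 60.58231/10 → 6 → G; chars CG.
Square: 11.54496/2 → 5, 0.58231/1 → 0; chars 50.
Subsquare: 1.54496/0.0833333 → 18 → s, 0.58231/0.0416667 → 13 → n; chars sn.
Extended square: 0.04496/0.00833333 → 5, 0.04064/0.00416667 → 9; chars 59.

CG50sn59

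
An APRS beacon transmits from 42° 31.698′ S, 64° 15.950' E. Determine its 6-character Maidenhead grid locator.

ME27dl

Add 180° to longitude and 90° to latitude: 244.2658, 47.4717.
Field (20°×10°, letters A–R): lon ⌊244.2658/20⌋ = 12 → M; lat ⌊47.4717/10⌋ = 4 → E.
Square (2°×1°, digits 0–9): lon ⌊4.2658/2⌋ = 2; lat ⌊7.4717/1⌋ = 7.
Subsquare (5′×2.5′, letters a–x): lon ⌊0.2658/0.0833333⌋ = 3 → d; lat ⌊0.4717/0.0416667⌋ = 11 → l.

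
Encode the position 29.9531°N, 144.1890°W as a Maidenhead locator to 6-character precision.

BL79vw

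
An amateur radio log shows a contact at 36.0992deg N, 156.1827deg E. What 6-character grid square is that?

QM86cc

Add 180° to longitude and 90° to latitude: 336.1827, 126.0992.
Field: 336.1827/20 → 16 → Q, 126.0992/10 → 12 → M; chars QM.
Square: 16.1827/2 → 8, 6.0992/1 → 6; chars 86.
Subsquare: 0.1827/0.0833333 → 2 → c, 0.0992/0.0416667 → 2 → c; chars cc.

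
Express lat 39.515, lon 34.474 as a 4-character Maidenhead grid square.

KM79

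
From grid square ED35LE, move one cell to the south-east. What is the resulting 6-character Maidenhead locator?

ED35md

Longitude subsquare l = 11; +1 → 12 = m.
Latitude subsquare e = 4; −1 → 3 = d.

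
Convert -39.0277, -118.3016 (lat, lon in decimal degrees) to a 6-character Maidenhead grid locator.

Add 180° to longitude and 90° to latitude: 61.6984, 50.9723.
Field: 61.6984/20 → 3 → D, 50.9723/10 → 5 → F; chars DF.
Square: 1.6984/2 → 0, 0.9723/1 → 0; chars 00.
Subsquare: 1.6984/0.0833333 → 20 → u, 0.9723/0.0416667 → 23 → x; chars ux.

DF00ux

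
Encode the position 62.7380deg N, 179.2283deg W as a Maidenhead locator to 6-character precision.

AP02jr

Shift to the Maidenhead origin (180°W, 90°S): lon 0.7717, lat 152.7380.
Field (20°×10°, letters A–R): lon ⌊0.7717/20⌋ = 0 → A; lat ⌊152.7380/10⌋ = 15 → P.
Square (2°×1°, digits 0–9): lon ⌊0.7717/2⌋ = 0; lat ⌊2.7380/1⌋ = 2.
Subsquare (5′×2.5′, letters a–x): lon ⌊0.7717/0.0833333⌋ = 9 → j; lat ⌊0.7380/0.0416667⌋ = 17 → r.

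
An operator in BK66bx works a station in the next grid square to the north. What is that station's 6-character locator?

BK67ba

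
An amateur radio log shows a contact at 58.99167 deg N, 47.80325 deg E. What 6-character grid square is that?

LO38vx

Add 180° to longitude and 90° to latitude: 227.8032, 148.9917.
Field: lon ⌊227.8032/20⌋ = 11 → L; lat ⌊148.9917/10⌋ = 14 → O.
Square: lon ⌊7.8032/2⌋ = 3; lat ⌊8.9917/1⌋ = 8.
Subsquare: lon ⌊1.8032/0.0833333⌋ = 21 → v; lat ⌊0.9917/0.0416667⌋ = 23 → x.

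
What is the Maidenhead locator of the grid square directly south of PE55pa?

PE54px

Latitude subsquare a = 0; −1 → -1, wraps to 23 = x, carry into square.
Latitude square 5; −1 → 4.
The longitude characters are unchanged.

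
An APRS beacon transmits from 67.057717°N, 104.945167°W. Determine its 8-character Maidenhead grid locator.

DP77mb63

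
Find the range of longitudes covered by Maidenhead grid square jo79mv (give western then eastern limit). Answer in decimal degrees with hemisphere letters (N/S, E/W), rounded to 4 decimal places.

15.0000° E, 15.0833° E

Field J=9, O=14: +9·20° lon, +14·10° lat → SW at lon 0°, lat 50°.
Square 7, 9: +7·2° lon, +9·1° lat → SW at lon 14°, lat 59°.
Subsquare m=12, v=21: +12·0.0833333° lon, +21·0.0416667° lat → SW at lon 15°, lat 59.875°.
Cell spans 0.0833333° lon × 0.0416667° lat.
west 15.0000° E, east 15.0833° E.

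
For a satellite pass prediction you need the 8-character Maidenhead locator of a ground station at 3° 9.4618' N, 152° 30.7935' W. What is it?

BJ33rd87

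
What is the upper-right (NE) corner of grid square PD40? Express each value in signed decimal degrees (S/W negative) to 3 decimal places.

-59.000, 130.000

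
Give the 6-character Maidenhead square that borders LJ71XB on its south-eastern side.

LJ81aa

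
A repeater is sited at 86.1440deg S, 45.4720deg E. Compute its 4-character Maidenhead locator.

LA23

Add 180° to longitude and 90° to latitude: 225.47, 3.86.
Field: lon ⌊225.47/20⌋ = 11 → L; lat ⌊3.86/10⌋ = 0 → A.
Square: lon ⌊5.47/2⌋ = 2; lat ⌊3.86/1⌋ = 3.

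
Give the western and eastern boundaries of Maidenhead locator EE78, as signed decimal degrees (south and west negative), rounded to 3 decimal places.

-86.000, -84.000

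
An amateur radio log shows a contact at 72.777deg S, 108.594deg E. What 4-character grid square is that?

OB47

Add 180° to longitude and 90° to latitude: 288.59, 17.22.
Field (20°×10°, letters A–R): lon ⌊288.59/20⌋ = 14 → O; lat ⌊17.22/10⌋ = 1 → B.
Square (2°×1°, digits 0–9): lon ⌊8.59/2⌋ = 4; lat ⌊7.22/1⌋ = 7.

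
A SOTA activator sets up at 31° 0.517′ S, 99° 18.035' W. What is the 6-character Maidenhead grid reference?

EF08ix

Offset from 180°W / 90°S: lon 80.6994°, lat 58.9914°.
Field: lon ⌊80.6994/20⌋ = 4 → E; lat ⌊58.9914/10⌋ = 5 → F.
Square: lon ⌊0.6994/2⌋ = 0; lat ⌊8.9914/1⌋ = 8.
Subsquare: lon ⌊0.6994/0.0833333⌋ = 8 → i; lat ⌊0.9914/0.0416667⌋ = 23 → x.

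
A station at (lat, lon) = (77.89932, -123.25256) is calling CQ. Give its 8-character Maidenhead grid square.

CQ87iv95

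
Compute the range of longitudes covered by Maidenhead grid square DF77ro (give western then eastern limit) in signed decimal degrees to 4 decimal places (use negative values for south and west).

-104.5833, -104.5000

Field D=3, F=5: +3·20° lon, +5·10° lat → SW at lon -120°, lat -40°.
Square 7, 7: +7·2° lon, +7·1° lat → SW at lon -106°, lat -33°.
Subsquare r=17, o=14: +17·0.0833333° lon, +14·0.0416667° lat → SW at lon -104.583°, lat -32.4167°.
Cell spans 0.0833333° lon × 0.0416667° lat.
west -104.5833, east -104.5000.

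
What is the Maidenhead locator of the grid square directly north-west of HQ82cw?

HQ82bx

Longitude subsquare c = 2; −1 → 1 = b.
Latitude subsquare w = 22; +1 → 23 = x.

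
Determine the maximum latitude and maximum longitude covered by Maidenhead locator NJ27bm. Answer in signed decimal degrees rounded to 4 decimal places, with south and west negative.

Field N=13, J=9: +13·20° lon, +9·10° lat → SW at lon 80°, lat 0°.
Square 2, 7: +2·2° lon, +7·1° lat → SW at lon 84°, lat 7°.
Subsquare b=1, m=12: +1·0.0833333° lon, +12·0.0416667° lat → SW at lon 84.0833°, lat 7.5°.
Cell spans 0.0833333° lon × 0.0416667° lat. NE corner is SW corner plus one full cell.
latitude 7.5417, longitude 84.1667.

7.5417, 84.1667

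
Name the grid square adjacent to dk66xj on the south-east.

DK76ai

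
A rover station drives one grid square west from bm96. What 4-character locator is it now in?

BM86

Longitude square 9; −1 → 8.
The latitude characters are unchanged.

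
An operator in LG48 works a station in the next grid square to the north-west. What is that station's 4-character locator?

Longitude square 4; −1 → 3.
Latitude square 8; +1 → 9.

LG39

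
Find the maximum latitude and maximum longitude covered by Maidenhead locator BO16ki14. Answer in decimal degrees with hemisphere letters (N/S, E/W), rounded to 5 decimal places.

Field B=1, O=14: +1·20° lon, +14·10° lat → SW at lon -160°, lat 50°.
Square 1, 6: +1·2° lon, +6·1° lat → SW at lon -158°, lat 56°.
Subsquare k=10, i=8: +10·0.0833333° lon, +8·0.0416667° lat → SW at lon -157.167°, lat 56.3333°.
Extended square 1, 4: +1·0.00833333° lon, +4·0.00416667° lat → SW at lon -157.158°, lat 56.35°.
Cell spans 0.00833333° lon × 0.00416667° lat. NE corner is SW corner plus one full cell.
latitude 56.35417° N, longitude 157.15000° W.

56.35417° N, 157.15000° W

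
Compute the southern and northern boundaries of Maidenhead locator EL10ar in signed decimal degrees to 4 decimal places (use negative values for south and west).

20.7083, 20.7500

Field E=4, L=11: +4·20° lon, +11·10° lat → SW at lon -100°, lat 20°.
Square 1, 0: +1·2° lon, +0·1° lat → SW at lon -98°, lat 20°.
Subsquare a=0, r=17: +0·0.0833333° lon, +17·0.0416667° lat → SW at lon -98°, lat 20.7083°.
Cell spans 0.0833333° lon × 0.0416667° lat.
south 20.7083, north 20.7500.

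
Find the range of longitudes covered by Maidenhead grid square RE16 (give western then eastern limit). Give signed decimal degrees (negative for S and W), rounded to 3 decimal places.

162.000, 164.000

Field R=17, E=4: +17·20° lon, +4·10° lat → SW at lon 160°, lat -50°.
Square 1, 6: +1·2° lon, +6·1° lat → SW at lon 162°, lat -44°.
Cell spans 2° lon × 1° lat.
west 162.000, east 164.000.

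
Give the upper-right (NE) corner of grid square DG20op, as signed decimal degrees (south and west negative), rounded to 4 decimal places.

Field D=3, G=6: +3·20° lon, +6·10° lat → SW at lon -120°, lat -30°.
Square 2, 0: +2·2° lon, +0·1° lat → SW at lon -116°, lat -30°.
Subsquare o=14, p=15: +14·0.0833333° lon, +15·0.0416667° lat → SW at lon -114.833°, lat -29.375°.
Cell spans 0.0833333° lon × 0.0416667° lat. NE corner is SW corner plus one full cell.
latitude -29.3333, longitude -114.7500.

-29.3333, -114.7500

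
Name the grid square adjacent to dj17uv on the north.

Latitude subsquare v = 21; +1 → 22 = w.
The longitude characters are unchanged.

DJ17uw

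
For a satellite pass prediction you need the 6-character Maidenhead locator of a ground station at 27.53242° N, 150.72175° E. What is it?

QL57im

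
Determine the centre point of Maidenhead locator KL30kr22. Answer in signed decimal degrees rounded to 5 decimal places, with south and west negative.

Field K=10, L=11: +10·20° lon, +11·10° lat → SW at lon 20°, lat 20°.
Square 3, 0: +3·2° lon, +0·1° lat → SW at lon 26°, lat 20°.
Subsquare k=10, r=17: +10·0.0833333° lon, +17·0.0416667° lat → SW at lon 26.8333°, lat 20.7083°.
Extended square 2, 2: +2·0.00833333° lon, +2·0.00416667° lat → SW at lon 26.85°, lat 20.7167°.
Cell spans 0.00833333° lon × 0.00416667° lat. Centre is SW corner plus half of each.
latitude 20.71875, longitude 26.85417.

20.71875, 26.85417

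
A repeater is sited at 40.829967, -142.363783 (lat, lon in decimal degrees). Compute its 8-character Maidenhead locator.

Shift to the Maidenhead origin (180°W, 90°S): lon 37.63622, lat 130.82997.
Field: 37.63622/20 → 1 → B, 130.82997/10 → 13 → N; chars BN.
Square: 17.63622/2 → 8, 0.82997/1 → 0; chars 80.
Subsquare: 1.63622/0.0833333 → 19 → t, 0.82997/0.0416667 → 19 → t; chars tt.
Extended square: 0.05288/0.00833333 → 6, 0.03830/0.00416667 → 9; chars 69.

BN80tt69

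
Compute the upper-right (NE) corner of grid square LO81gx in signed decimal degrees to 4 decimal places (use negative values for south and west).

Field L=11, O=14: +11·20° lon, +14·10° lat → SW at lon 40°, lat 50°.
Square 8, 1: +8·2° lon, +1·1° lat → SW at lon 56°, lat 51°.
Subsquare g=6, x=23: +6·0.0833333° lon, +23·0.0416667° lat → SW at lon 56.5°, lat 51.9583°.
Cell spans 0.0833333° lon × 0.0416667° lat. NE corner is SW corner plus one full cell.
latitude 52.0000, longitude 56.5833.

52.0000, 56.5833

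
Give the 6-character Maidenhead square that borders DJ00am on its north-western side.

CJ90xn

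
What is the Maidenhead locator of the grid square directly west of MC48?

MC38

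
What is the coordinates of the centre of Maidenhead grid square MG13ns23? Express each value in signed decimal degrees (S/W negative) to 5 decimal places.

-26.23542, 63.10417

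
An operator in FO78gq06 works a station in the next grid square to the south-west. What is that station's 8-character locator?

FO78fq95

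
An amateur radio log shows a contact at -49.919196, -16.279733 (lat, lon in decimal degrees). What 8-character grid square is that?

IE10ub69

Add 180° to longitude and 90° to latitude: 163.72027, 40.08080.
Field (20°×10°, letters A–R): 163.72027/20 → 8 → I, 40.08080/10 → 4 → E; chars IE.
Square (2°×1°, digits 0–9): 3.72027/2 → 1, 0.08080/1 → 0; chars 10.
Subsquare (5′×2.5′, letters a–x): 1.72027/0.0833333 → 20 → u, 0.08080/0.0416667 → 1 → b; chars ub.
Extended square (30″×15″, digits 0–9): 0.05360/0.00833333 → 6, 0.03914/0.00416667 → 9; chars 69.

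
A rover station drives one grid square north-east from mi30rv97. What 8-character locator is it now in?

MI30sv08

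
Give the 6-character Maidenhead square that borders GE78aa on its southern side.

GE77ax

Latitude subsquare a = 0; −1 → -1, wraps to 23 = x, carry into square.
Latitude square 8; −1 → 7.
The longitude characters are unchanged.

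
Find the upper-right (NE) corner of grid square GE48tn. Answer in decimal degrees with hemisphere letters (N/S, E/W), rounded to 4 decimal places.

Field G=6, E=4: +6·20° lon, +4·10° lat → SW at lon -60°, lat -50°.
Square 4, 8: +4·2° lon, +8·1° lat → SW at lon -52°, lat -42°.
Subsquare t=19, n=13: +19·0.0833333° lon, +13·0.0416667° lat → SW at lon -50.4167°, lat -41.4583°.
Cell spans 0.0833333° lon × 0.0416667° lat. NE corner is SW corner plus one full cell.
latitude 41.4167° S, longitude 50.3333° W.

41.4167° S, 50.3333° W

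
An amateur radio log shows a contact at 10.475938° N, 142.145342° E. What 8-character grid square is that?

QK10bl74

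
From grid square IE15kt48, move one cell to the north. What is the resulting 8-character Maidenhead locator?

IE15kt49

Latitude extended square 8; +1 → 9.
The longitude characters are unchanged.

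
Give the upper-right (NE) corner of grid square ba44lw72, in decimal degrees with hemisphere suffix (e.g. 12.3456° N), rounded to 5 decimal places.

85.07083° S, 151.01667° W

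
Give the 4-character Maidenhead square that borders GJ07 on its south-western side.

Longitude square 0; −1 → -1, wraps to 9, carry into field.
Longitude field G = 6; −1 → 5 = F.
Latitude square 7; −1 → 6.

FJ96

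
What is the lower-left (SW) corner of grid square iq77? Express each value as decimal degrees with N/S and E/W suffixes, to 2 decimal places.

77.00° N, 6.00° W

Field I=8, Q=16: +8·20° lon, +16·10° lat → SW at lon -20°, lat 70°.
Square 7, 7: +7·2° lon, +7·1° lat → SW at lon -6°, lat 77°.
latitude 77.00° N, longitude 6.00° W.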